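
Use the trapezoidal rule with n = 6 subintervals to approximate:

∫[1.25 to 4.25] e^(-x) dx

f(x) = e^(-x)
a = 1.25, b = 4.25, n = 6
h = (b - a)/n = 0.500000

Trapezoidal rule: (h/2)[f(x₀) + 2f(x₁) + 2f(x₂) + ... + f(xₙ)]

x_0 = 1.2500, f(x_0) = 0.286505, coefficient = 1
x_1 = 1.7500, f(x_1) = 0.173774, coefficient = 2
x_2 = 2.2500, f(x_2) = 0.105399, coefficient = 2
x_3 = 2.7500, f(x_3) = 0.063928, coefficient = 2
x_4 = 3.2500, f(x_4) = 0.038774, coefficient = 2
x_5 = 3.7500, f(x_5) = 0.023518, coefficient = 2
x_6 = 4.2500, f(x_6) = 0.014264, coefficient = 1

I ≈ (0.500000/2) × 1.111555 = 0.277889
Exact value: 0.272241
Error: 0.005648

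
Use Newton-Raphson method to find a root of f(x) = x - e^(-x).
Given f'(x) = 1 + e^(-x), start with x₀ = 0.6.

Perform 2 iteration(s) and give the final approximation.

f(x) = x - e^(-x)
f'(x) = 1 + e^(-x)
x₀ = 0.6

Newton-Raphson formula: x_{n+1} = x_n - f(x_n)/f'(x_n)

Iteration 1:
  f(0.600000) = 0.051188
  f'(0.600000) = 1.548812
  x_1 = 0.600000 - 0.051188/1.548812 = 0.566950
Iteration 2:
  f(0.566950) = -0.000303
  f'(0.566950) = 1.567253
  x_2 = 0.566950 - (-0.000303)/1.567253 = 0.567143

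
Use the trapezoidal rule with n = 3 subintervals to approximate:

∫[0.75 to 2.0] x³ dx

f(x) = x³
a = 0.75, b = 2.0, n = 3
h = (b - a)/n = 0.416667

Trapezoidal rule: (h/2)[f(x₀) + 2f(x₁) + 2f(x₂) + ... + f(xₙ)]

x_0 = 0.7500, f(x_0) = 0.421875, coefficient = 1
x_1 = 1.1667, f(x_1) = 1.587963, coefficient = 2
x_2 = 1.5833, f(x_2) = 3.969329, coefficient = 2
x_3 = 2.0000, f(x_3) = 8.000000, coefficient = 1

I ≈ (0.416667/2) × 19.536458 = 4.070095
Exact value: 3.920898
Error: 0.149197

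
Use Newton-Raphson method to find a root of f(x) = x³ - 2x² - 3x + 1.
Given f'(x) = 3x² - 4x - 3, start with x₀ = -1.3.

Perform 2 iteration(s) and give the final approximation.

f(x) = x³ - 2x² - 3x + 1
f'(x) = 3x² - 4x - 3
x₀ = -1.3

Newton-Raphson formula: x_{n+1} = x_n - f(x_n)/f'(x_n)

Iteration 1:
  f(-1.300000) = -0.677000
  f'(-1.300000) = 7.270000
  x_1 = -1.300000 - (-0.677000)/7.270000 = -1.206878
Iteration 2:
  f(-1.206878) = -0.050356
  f'(-1.206878) = 6.197171
  x_2 = -1.206878 - (-0.050356)/6.197171 = -1.198752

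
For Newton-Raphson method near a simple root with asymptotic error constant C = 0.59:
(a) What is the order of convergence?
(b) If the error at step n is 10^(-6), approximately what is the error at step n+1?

(a) Newton-Raphson has quadratic (order 2) convergence near simple roots.
    This means |e_{n+1}| ≈ C|e_n|².

(b) With |e_n| = 10^(-6) and C = 0.59:
    |e_{n+1}| ≈ 0.59 × (10^(-6))² = 0.59 × 10^(-12)

(a) 2 (quadratic); (b) |e_{n+1}| ≈ 5.900e-13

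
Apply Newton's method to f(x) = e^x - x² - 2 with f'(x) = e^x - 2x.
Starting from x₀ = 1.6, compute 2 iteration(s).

f(x) = e^x - x² - 2
f'(x) = e^x - 2x
x₀ = 1.6

Newton-Raphson formula: x_{n+1} = x_n - f(x_n)/f'(x_n)

Iteration 1:
  f(1.600000) = 0.393032
  f'(1.600000) = 1.753032
  x_1 = 1.600000 - 0.393032/1.753032 = 1.375799
Iteration 2:
  f(1.375799) = 0.065415
  f'(1.375799) = 1.206639
  x_2 = 1.375799 - 0.065415/1.206639 = 1.321586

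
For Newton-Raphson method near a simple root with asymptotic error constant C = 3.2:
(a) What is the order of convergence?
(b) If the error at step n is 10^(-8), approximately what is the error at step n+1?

(a) Newton-Raphson has quadratic (order 2) convergence near simple roots.
    This means |e_{n+1}| ≈ C|e_n|².

(b) With |e_n| = 10^(-8) and C = 3.2:
    |e_{n+1}| ≈ 3.2 × (10^(-8))² = 3.2 × 10^(-16)

(a) 2 (quadratic); (b) |e_{n+1}| ≈ 3.200e-16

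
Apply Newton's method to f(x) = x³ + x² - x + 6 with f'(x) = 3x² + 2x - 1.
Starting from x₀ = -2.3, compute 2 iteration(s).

f(x) = x³ + x² - x + 6
f'(x) = 3x² + 2x - 1
x₀ = -2.3

Newton-Raphson formula: x_{n+1} = x_n - f(x_n)/f'(x_n)

Iteration 1:
  f(-2.300000) = 1.423000
  f'(-2.300000) = 10.270000
  x_1 = -2.300000 - 1.423000/10.270000 = -2.438559
Iteration 2:
  f(-2.438559) = -0.115932
  f'(-2.438559) = 11.962591
  x_2 = -2.438559 - (-0.115932)/11.962591 = -2.428868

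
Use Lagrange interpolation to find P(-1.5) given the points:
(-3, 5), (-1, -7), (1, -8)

Lagrange interpolation formula:
P(x) = Σ yᵢ × Lᵢ(x)
where Lᵢ(x) = Π_{j≠i} (x - xⱼ)/(xᵢ - xⱼ)

L_0(-1.5) = (-1.5 - (-1))/(-3 - (-1)) × (-1.5 - 1)/(-3 - 1) = 0.156250
L_1(-1.5) = (-1.5 - (-3))/(-1 - (-3)) × (-1.5 - 1)/(-1 - 1) = 0.937500
L_2(-1.5) = (-1.5 - (-3))/(1 - (-3)) × (-1.5 - (-1))/(1 - (-1)) = -0.093750

P(-1.5) = 5×L_0(-1.5) + (-7)×L_1(-1.5) + (-8)×L_2(-1.5)
P(-1.5) = -5.031250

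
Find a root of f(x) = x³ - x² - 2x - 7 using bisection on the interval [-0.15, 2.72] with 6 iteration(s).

f(x) = x³ - x² - 2x - 7
Initial interval: [-0.15, 2.72]

Iteration 1:
  c_1 = (-0.150000 + 2.720000)/2 = 1.285000
  f(c_1) = f(1.285000) = -9.099401
  f(a) × f(c) ≥ 0, new interval: [1.285000, 2.720000]
Iteration 2:
  c_2 = (1.285000 + 2.720000)/2 = 2.002500
  f(c_2) = f(2.002500) = -6.984969
  f(a) × f(c) ≥ 0, new interval: [2.002500, 2.720000]
Iteration 3:
  c_3 = (2.002500 + 2.720000)/2 = 2.361250
  f(c_3) = f(2.361250) = -4.132848
  f(a) × f(c) ≥ 0, new interval: [2.361250, 2.720000]
Iteration 4:
  c_4 = (2.361250 + 2.720000)/2 = 2.540625
  f(c_4) = f(2.540625) = -2.136862
  f(a) × f(c) ≥ 0, new interval: [2.540625, 2.720000]
Iteration 5:
  c_5 = (2.540625 + 2.720000)/2 = 2.630313
  f(c_5) = f(2.630313) = -0.981236
  f(a) × f(c) ≥ 0, new interval: [2.630313, 2.720000]
Iteration 6:
  c_6 = (2.630313 + 2.720000)/2 = 2.675156
  f(c_6) = f(2.675156) = -0.362122
  f(a) × f(c) ≥ 0, new interval: [2.675156, 2.720000]

After 6 iteration(s), the approximation is c_6 = 2.675156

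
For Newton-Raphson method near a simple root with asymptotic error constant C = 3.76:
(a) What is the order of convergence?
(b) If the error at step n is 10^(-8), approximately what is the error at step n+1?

(a) Newton-Raphson has quadratic (order 2) convergence near simple roots.
    This means |e_{n+1}| ≈ C|e_n|².

(b) With |e_n| = 10^(-8) and C = 3.76:
    |e_{n+1}| ≈ 3.76 × (10^(-8))² = 3.76 × 10^(-16)

(a) 2 (quadratic); (b) |e_{n+1}| ≈ 3.760e-16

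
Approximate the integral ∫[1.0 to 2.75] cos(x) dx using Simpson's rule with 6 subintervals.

f(x) = cos(x)
a = 1.0, b = 2.75, n = 6
h = (b - a)/n = 0.291667

Simpson's rule: (h/3)[f(x₀) + 4f(x₁) + 2f(x₂) + ... + f(xₙ)]

x_0 = 1.0000, f(x_0) = 0.540302, coefficient = 1
x_1 = 1.2917, f(x_1) = 0.275519, coefficient = 4
x_2 = 1.5833, f(x_2) = -0.012537, coefficient = 2
x_3 = 1.8750, f(x_3) = -0.299534, coefficient = 4
x_4 = 2.1667, f(x_4) = -0.561229, coefficient = 2
x_5 = 2.4583, f(x_5) = -0.775519, coefficient = 4
x_6 = 2.7500, f(x_6) = -0.924302, coefficient = 1

I ≈ (0.291667/3) × -4.729666 = -0.459829
Exact value: -0.459810
Error: 0.000019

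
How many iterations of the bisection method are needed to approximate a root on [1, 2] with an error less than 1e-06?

We need (b-a)/2^n ≤ 1e-06
(2 - 1)/2^n ≤ 1e-06
1/2^n ≤ 1e-06
2^n ≥ 1000000
n ≥ log₂(1000000) = 19.93
n ≥ 20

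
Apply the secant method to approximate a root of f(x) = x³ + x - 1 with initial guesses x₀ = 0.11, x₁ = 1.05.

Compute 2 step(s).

f(x) = x³ + x - 1
x₀ = 0.11, x₁ = 1.05

Secant formula: x_{n+1} = x_n - f(x_n)(x_n - x_{n-1})/(f(x_n) - f(x_{n-1}))

Iteration 1:
  f(0.110000) = -0.888669
  f(1.050000) = 1.207625
  x_2 = 1.050000 - 1.207625×(1.050000 - 0.110000)/(1.207625 - (-0.888669))
       = 0.508488
Iteration 2:
  f(1.050000) = 1.207625
  f(0.508488) = -0.360037
  x_3 = 0.508488 - (-0.360037)×(0.508488 - 1.050000)/(-0.360037 - 1.207625)
       = 0.632855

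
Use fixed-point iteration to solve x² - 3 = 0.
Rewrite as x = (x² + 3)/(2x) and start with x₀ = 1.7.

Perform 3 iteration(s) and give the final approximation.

Equation: x² - 3 = 0
Fixed-point form: x = (x² + 3)/(2x)
x₀ = 1.7

x_1 = g(1.700000) = 1.732353
x_2 = g(1.732353) = 1.732051
x_3 = g(1.732051) = 1.732051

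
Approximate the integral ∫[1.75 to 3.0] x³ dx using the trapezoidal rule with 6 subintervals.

f(x) = x³
a = 1.75, b = 3.0, n = 6
h = (b - a)/n = 0.208333

Trapezoidal rule: (h/2)[f(x₀) + 2f(x₁) + 2f(x₂) + ... + f(xₙ)]

x_0 = 1.7500, f(x_0) = 5.359375, coefficient = 1
x_1 = 1.9583, f(x_1) = 7.510344, coefficient = 2
x_2 = 2.1667, f(x_2) = 10.171296, coefficient = 2
x_3 = 2.3750, f(x_3) = 13.396484, coefficient = 2
x_4 = 2.5833, f(x_4) = 17.240162, coefficient = 2
x_5 = 2.7917, f(x_5) = 21.756583, coefficient = 2
x_6 = 3.0000, f(x_6) = 27.000000, coefficient = 1

I ≈ (0.208333/2) × 172.509115 = 17.969699
Exact value: 17.905273
Error: 0.064426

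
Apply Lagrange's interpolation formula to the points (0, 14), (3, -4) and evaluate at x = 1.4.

Lagrange interpolation formula:
P(x) = Σ yᵢ × Lᵢ(x)
where Lᵢ(x) = Π_{j≠i} (x - xⱼ)/(xᵢ - xⱼ)

L_0(1.4) = (1.4 - 3)/(0 - 3) = 0.533333
L_1(1.4) = (1.4 - 0)/(3 - 0) = 0.466667

P(1.4) = 14×L_0(1.4) + (-4)×L_1(1.4)
P(1.4) = 5.600000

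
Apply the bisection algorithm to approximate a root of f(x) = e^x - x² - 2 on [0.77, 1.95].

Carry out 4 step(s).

f(x) = e^x - x² - 2
Initial interval: [0.77, 1.95]

Iteration 1:
  c_1 = (0.770000 + 1.950000)/2 = 1.360000
  f(c_1) = f(1.360000) = 0.046593
  f(a) × f(c) < 0, new interval: [0.770000, 1.360000]
Iteration 2:
  c_2 = (0.770000 + 1.360000)/2 = 1.065000
  f(c_2) = f(1.065000) = -0.233386
  f(a) × f(c) ≥ 0, new interval: [1.065000, 1.360000]
Iteration 3:
  c_3 = (1.065000 + 1.360000)/2 = 1.212500
  f(c_3) = f(1.212500) = -0.108277
  f(a) × f(c) ≥ 0, new interval: [1.212500, 1.360000]
Iteration 4:
  c_4 = (1.212500 + 1.360000)/2 = 1.286250
  f(c_4) = f(1.286250) = -0.035250
  f(a) × f(c) ≥ 0, new interval: [1.286250, 1.360000]

After 4 iteration(s), the approximation is c_4 = 1.286250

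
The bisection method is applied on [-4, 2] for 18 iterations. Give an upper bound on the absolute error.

Bisection error bound: |error| ≤ (b-a)/2^n
|error| ≤ (2 - (-4))/2^18 = 6/2^18
|error| ≤ 0.0000228882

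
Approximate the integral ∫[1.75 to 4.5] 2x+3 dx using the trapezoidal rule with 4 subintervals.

f(x) = 2x+3
a = 1.75, b = 4.5, n = 4
h = (b - a)/n = 0.687500

Trapezoidal rule: (h/2)[f(x₀) + 2f(x₁) + 2f(x₂) + ... + f(xₙ)]

x_0 = 1.7500, f(x_0) = 6.500000, coefficient = 1
x_1 = 2.4375, f(x_1) = 7.875000, coefficient = 2
x_2 = 3.1250, f(x_2) = 9.250000, coefficient = 2
x_3 = 3.8125, f(x_3) = 10.625000, coefficient = 2
x_4 = 4.5000, f(x_4) = 12.000000, coefficient = 1

I ≈ (0.687500/2) × 74.000000 = 25.437500
Exact value: 25.437500
Error: 0.000000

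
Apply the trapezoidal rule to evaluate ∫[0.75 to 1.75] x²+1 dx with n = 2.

f(x) = x²+1
a = 0.75, b = 1.75, n = 2
h = (b - a)/n = 0.500000

Trapezoidal rule: (h/2)[f(x₀) + 2f(x₁) + 2f(x₂) + ... + f(xₙ)]

x_0 = 0.7500, f(x_0) = 1.562500, coefficient = 1
x_1 = 1.2500, f(x_1) = 2.562500, coefficient = 2
x_2 = 1.7500, f(x_2) = 4.062500, coefficient = 1

I ≈ (0.500000/2) × 10.750000 = 2.687500
Exact value: 2.645833
Error: 0.041667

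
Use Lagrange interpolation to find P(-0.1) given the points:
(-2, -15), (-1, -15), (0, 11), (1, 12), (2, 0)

Lagrange interpolation formula:
P(x) = Σ yᵢ × Lᵢ(x)
where Lᵢ(x) = Π_{j≠i} (x - xⱼ)/(xᵢ - xⱼ)

L_0(-0.1) = (-0.1 - (-1))/(-2 - (-1)) × (-0.1 - 0)/(-2 - 0) × (-0.1 - 1)/(-2 - 1) × (-0.1 - 2)/(-2 - 2) = -0.008663
L_1(-0.1) = (-0.1 - (-2))/(-1 - (-2)) × (-0.1 - 0)/(-1 - 0) × (-0.1 - 1)/(-1 - 1) × (-0.1 - 2)/(-1 - 2) = 0.073150
L_2(-0.1) = (-0.1 - (-2))/(0 - (-2)) × (-0.1 - (-1))/(0 - (-1)) × (-0.1 - 1)/(0 - 1) × (-0.1 - 2)/(0 - 2) = 0.987525
L_3(-0.1) = (-0.1 - (-2))/(1 - (-2)) × (-0.1 - (-1))/(1 - (-1)) × (-0.1 - 0)/(1 - 0) × (-0.1 - 2)/(1 - 2) = -0.059850
L_4(-0.1) = (-0.1 - (-2))/(2 - (-2)) × (-0.1 - (-1))/(2 - (-1)) × (-0.1 - 0)/(2 - 0) × (-0.1 - 1)/(2 - 1) = 0.007838

P(-0.1) = (-15)×L_0(-0.1) + (-15)×L_1(-0.1) + 11×L_2(-0.1) + 12×L_3(-0.1) + 0×L_4(-0.1)
P(-0.1) = 9.177263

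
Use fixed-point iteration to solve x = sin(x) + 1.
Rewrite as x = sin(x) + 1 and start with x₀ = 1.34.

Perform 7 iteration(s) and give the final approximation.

Equation: x = sin(x) + 1
Fixed-point form: x = sin(x) + 1
x₀ = 1.34

x_1 = g(1.340000) = 1.973485
x_2 = g(1.973485) = 1.920011
x_3 = g(1.920011) = 1.939642
x_4 = g(1.939642) = 1.932744
x_5 = g(1.932744) = 1.935209
x_6 = g(1.935209) = 1.934333
x_7 = g(1.934333) = 1.934645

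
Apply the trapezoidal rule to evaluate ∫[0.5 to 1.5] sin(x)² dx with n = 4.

f(x) = sin(x)²
a = 0.5, b = 1.5, n = 4
h = (b - a)/n = 0.250000

Trapezoidal rule: (h/2)[f(x₀) + 2f(x₁) + 2f(x₂) + ... + f(xₙ)]

x_0 = 0.5000, f(x_0) = 0.229849, coefficient = 1
x_1 = 0.7500, f(x_1) = 0.464631, coefficient = 2
x_2 = 1.0000, f(x_2) = 0.708073, coefficient = 2
x_3 = 1.2500, f(x_3) = 0.900572, coefficient = 2
x_4 = 1.5000, f(x_4) = 0.994996, coefficient = 1

I ≈ (0.250000/2) × 5.371398 = 0.671425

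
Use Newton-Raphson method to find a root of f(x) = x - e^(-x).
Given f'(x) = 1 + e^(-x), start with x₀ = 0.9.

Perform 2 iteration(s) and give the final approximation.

f(x) = x - e^(-x)
f'(x) = 1 + e^(-x)
x₀ = 0.9

Newton-Raphson formula: x_{n+1} = x_n - f(x_n)/f'(x_n)

Iteration 1:
  f(0.900000) = 0.493430
  f'(0.900000) = 1.406570
  x_1 = 0.900000 - 0.493430/1.406570 = 0.549196
Iteration 2:
  f(0.549196) = -0.028218
  f'(0.549196) = 1.577414
  x_2 = 0.549196 - (-0.028218)/1.577414 = 0.567085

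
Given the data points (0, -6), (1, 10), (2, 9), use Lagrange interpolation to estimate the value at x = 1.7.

Lagrange interpolation formula:
P(x) = Σ yᵢ × Lᵢ(x)
where Lᵢ(x) = Π_{j≠i} (x - xⱼ)/(xᵢ - xⱼ)

L_0(1.7) = (1.7 - 1)/(0 - 1) × (1.7 - 2)/(0 - 2) = -0.105000
L_1(1.7) = (1.7 - 0)/(1 - 0) × (1.7 - 2)/(1 - 2) = 0.510000
L_2(1.7) = (1.7 - 0)/(2 - 0) × (1.7 - 1)/(2 - 1) = 0.595000

P(1.7) = (-6)×L_0(1.7) + 10×L_1(1.7) + 9×L_2(1.7)
P(1.7) = 11.085000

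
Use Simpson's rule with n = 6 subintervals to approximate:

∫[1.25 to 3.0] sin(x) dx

f(x) = sin(x)
a = 1.25, b = 3.0, n = 6
h = (b - a)/n = 0.291667

Simpson's rule: (h/3)[f(x₀) + 4f(x₁) + 2f(x₂) + ... + f(xₙ)]

x_0 = 1.2500, f(x_0) = 0.948985, coefficient = 1
x_1 = 1.5417, f(x_1) = 0.999576, coefficient = 4
x_2 = 1.8333, f(x_2) = 0.965735, coefficient = 2
x_3 = 2.1250, f(x_3) = 0.850320, coefficient = 4
x_4 = 2.4167, f(x_4) = 0.663080, coefficient = 2
x_5 = 2.7083, f(x_5) = 0.419831, coefficient = 4
x_6 = 3.0000, f(x_6) = 0.141120, coefficient = 1

I ≈ (0.291667/3) × 13.426641 = 1.305368
Exact value: 1.305315
Error: 0.000053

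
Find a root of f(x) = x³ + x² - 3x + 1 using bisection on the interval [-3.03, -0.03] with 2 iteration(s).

f(x) = x³ + x² - 3x + 1
Initial interval: [-3.03, -0.03]

Iteration 1:
  c_1 = (-3.030000 + (-0.030000))/2 = -1.530000
  f(c_1) = f(-1.530000) = 4.349323
  f(a) × f(c) < 0, new interval: [-3.030000, -1.530000]
Iteration 2:
  c_2 = (-3.030000 + (-1.530000))/2 = -2.280000
  f(c_2) = f(-2.280000) = 1.186048
  f(a) × f(c) < 0, new interval: [-3.030000, -2.280000]

After 2 iteration(s), the approximation is c_2 = -2.280000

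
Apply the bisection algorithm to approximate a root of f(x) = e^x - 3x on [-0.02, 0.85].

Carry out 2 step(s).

f(x) = e^x - 3x
Initial interval: [-0.02, 0.85]

Iteration 1:
  c_1 = (-0.020000 + 0.850000)/2 = 0.415000
  f(c_1) = f(0.415000) = 0.269371
  f(a) × f(c) ≥ 0, new interval: [0.415000, 0.850000]
Iteration 2:
  c_2 = (0.415000 + 0.850000)/2 = 0.632500
  f(c_2) = f(0.632500) = -0.015190
  f(a) × f(c) < 0, new interval: [0.415000, 0.632500]

After 2 iteration(s), the approximation is c_2 = 0.632500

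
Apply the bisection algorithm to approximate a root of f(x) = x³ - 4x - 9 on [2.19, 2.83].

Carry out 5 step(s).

f(x) = x³ - 4x - 9
Initial interval: [2.19, 2.83]

Iteration 1:
  c_1 = (2.190000 + 2.830000)/2 = 2.510000
  f(c_1) = f(2.510000) = -3.226749
  f(a) × f(c) ≥ 0, new interval: [2.510000, 2.830000]
Iteration 2:
  c_2 = (2.510000 + 2.830000)/2 = 2.670000
  f(c_2) = f(2.670000) = -0.645837
  f(a) × f(c) ≥ 0, new interval: [2.670000, 2.830000]
Iteration 3:
  c_3 = (2.670000 + 2.830000)/2 = 2.750000
  f(c_3) = f(2.750000) = 0.796875
  f(a) × f(c) < 0, new interval: [2.670000, 2.750000]
Iteration 4:
  c_4 = (2.670000 + 2.750000)/2 = 2.710000
  f(c_4) = f(2.710000) = 0.062511
  f(a) × f(c) < 0, new interval: [2.670000, 2.710000]
Iteration 5:
  c_5 = (2.670000 + 2.710000)/2 = 2.690000
  f(c_5) = f(2.690000) = -0.294891
  f(a) × f(c) ≥ 0, new interval: [2.690000, 2.710000]

After 5 iteration(s), the approximation is c_5 = 2.690000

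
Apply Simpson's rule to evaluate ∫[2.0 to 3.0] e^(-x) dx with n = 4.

f(x) = e^(-x)
a = 2.0, b = 3.0, n = 4
h = (b - a)/n = 0.250000

Simpson's rule: (h/3)[f(x₀) + 4f(x₁) + 2f(x₂) + ... + f(xₙ)]

x_0 = 2.0000, f(x_0) = 0.135335, coefficient = 1
x_1 = 2.2500, f(x_1) = 0.105399, coefficient = 4
x_2 = 2.5000, f(x_2) = 0.082085, coefficient = 2
x_3 = 2.7500, f(x_3) = 0.063928, coefficient = 4
x_4 = 3.0000, f(x_4) = 0.049787, coefficient = 1

I ≈ (0.250000/3) × 1.026601 = 0.085550
Exact value: 0.085548
Error: 0.000002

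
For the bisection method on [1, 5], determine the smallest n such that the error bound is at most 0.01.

We need (b-a)/2^n ≤ 0.01
(5 - 1)/2^n ≤ 0.01
4/2^n ≤ 0.01
2^n ≥ 400
n ≥ log₂(400) = 8.64
n ≥ 9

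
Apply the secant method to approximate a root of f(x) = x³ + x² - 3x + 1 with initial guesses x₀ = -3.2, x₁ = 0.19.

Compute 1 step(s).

f(x) = x³ + x² - 3x + 1
x₀ = -3.2, x₁ = 0.19

Secant formula: x_{n+1} = x_n - f(x_n)(x_n - x_{n-1})/(f(x_n) - f(x_{n-1}))

Iteration 1:
  f(-3.200000) = -11.928000
  f(0.190000) = 0.472959
  x_2 = 0.190000 - 0.472959×(0.190000 - (-3.200000))/(0.472959 - (-11.928000))
       = 0.060709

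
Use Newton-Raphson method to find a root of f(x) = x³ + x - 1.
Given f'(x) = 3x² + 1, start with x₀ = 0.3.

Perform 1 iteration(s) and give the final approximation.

f(x) = x³ + x - 1
f'(x) = 3x² + 1
x₀ = 0.3

Newton-Raphson formula: x_{n+1} = x_n - f(x_n)/f'(x_n)

Iteration 1:
  f(0.300000) = -0.673000
  f'(0.300000) = 1.270000
  x_1 = 0.300000 - (-0.673000)/1.270000 = 0.829921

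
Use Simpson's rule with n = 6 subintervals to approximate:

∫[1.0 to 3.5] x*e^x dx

f(x) = x*e^x
a = 1.0, b = 3.5, n = 6
h = (b - a)/n = 0.416667

Simpson's rule: (h/3)[f(x₀) + 4f(x₁) + 2f(x₂) + ... + f(xₙ)]

x_0 = 1.0000, f(x_0) = 2.718282, coefficient = 1
x_1 = 1.4167, f(x_1) = 5.841417, coefficient = 4
x_2 = 1.8333, f(x_2) = 11.466952, coefficient = 2
x_3 = 2.2500, f(x_3) = 21.347406, coefficient = 4
x_4 = 2.6667, f(x_4) = 38.378443, coefficient = 2
x_5 = 3.0833, f(x_5) = 67.312409, coefficient = 4
x_6 = 3.5000, f(x_6) = 115.904082, coefficient = 1

I ≈ (0.416667/3) × 596.318077 = 82.821955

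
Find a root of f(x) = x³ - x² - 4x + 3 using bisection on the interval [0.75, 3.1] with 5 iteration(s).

f(x) = x³ - x² - 4x + 3
Initial interval: [0.75, 3.1]

Iteration 1:
  c_1 = (0.750000 + 3.100000)/2 = 1.925000
  f(c_1) = f(1.925000) = -1.272297
  f(a) × f(c) ≥ 0, new interval: [1.925000, 3.100000]
Iteration 2:
  c_2 = (1.925000 + 3.100000)/2 = 2.512500
  f(c_2) = f(2.512500) = 2.497893
  f(a) × f(c) < 0, new interval: [1.925000, 2.512500]
Iteration 3:
  c_3 = (1.925000 + 2.512500)/2 = 2.218750
  f(c_3) = f(2.218750) = 0.124725
  f(a) × f(c) < 0, new interval: [1.925000, 2.218750]
Iteration 4:
  c_4 = (1.925000 + 2.218750)/2 = 2.071875
  f(c_4) = f(2.071875) = -0.686299
  f(a) × f(c) ≥ 0, new interval: [2.071875, 2.218750]
Iteration 5:
  c_5 = (2.071875 + 2.218750)/2 = 2.145313
  f(c_5) = f(2.145313) = -0.310103
  f(a) × f(c) ≥ 0, new interval: [2.145313, 2.218750]

After 5 iteration(s), the approximation is c_5 = 2.145313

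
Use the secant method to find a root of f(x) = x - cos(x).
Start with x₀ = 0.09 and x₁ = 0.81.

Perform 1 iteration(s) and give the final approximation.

f(x) = x - cos(x)
x₀ = 0.09, x₁ = 0.81

Secant formula: x_{n+1} = x_n - f(x_n)(x_n - x_{n-1})/(f(x_n) - f(x_{n-1}))

Iteration 1:
  f(0.090000) = -0.905953
  f(0.810000) = 0.120502
  x_2 = 0.810000 - 0.120502×(0.810000 - 0.090000)/(0.120502 - (-0.905953))
       = 0.725475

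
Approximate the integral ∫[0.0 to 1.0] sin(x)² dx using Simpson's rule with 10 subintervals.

f(x) = sin(x)²
a = 0.0, b = 1.0, n = 10
h = (b - a)/n = 0.100000

Simpson's rule: (h/3)[f(x₀) + 4f(x₁) + 2f(x₂) + ... + f(xₙ)]

x_0 = 0.0000, f(x_0) = 0.000000, coefficient = 1
x_1 = 0.1000, f(x_1) = 0.009967, coefficient = 4
x_2 = 0.2000, f(x_2) = 0.039470, coefficient = 2
x_3 = 0.3000, f(x_3) = 0.087332, coefficient = 4
x_4 = 0.4000, f(x_4) = 0.151647, coefficient = 2
x_5 = 0.5000, f(x_5) = 0.229849, coefficient = 4
x_6 = 0.6000, f(x_6) = 0.318821, coefficient = 2
x_7 = 0.7000, f(x_7) = 0.415016, coefficient = 4
x_8 = 0.8000, f(x_8) = 0.514600, coefficient = 2
x_9 = 0.9000, f(x_9) = 0.613601, coefficient = 4
x_10 = 1.0000, f(x_10) = 0.708073, coefficient = 1

I ≈ (0.100000/3) × 8.180208 = 0.272674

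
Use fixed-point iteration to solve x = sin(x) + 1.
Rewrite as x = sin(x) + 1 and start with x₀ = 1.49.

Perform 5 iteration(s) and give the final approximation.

Equation: x = sin(x) + 1
Fixed-point form: x = sin(x) + 1
x₀ = 1.49

x_1 = g(1.490000) = 1.996738
x_2 = g(1.996738) = 1.910650
x_3 = g(1.910650) = 1.942803
x_4 = g(1.942803) = 1.931600
x_5 = g(1.931600) = 1.935614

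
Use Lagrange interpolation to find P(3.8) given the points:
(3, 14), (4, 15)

Lagrange interpolation formula:
P(x) = Σ yᵢ × Lᵢ(x)
where Lᵢ(x) = Π_{j≠i} (x - xⱼ)/(xᵢ - xⱼ)

L_0(3.8) = (3.8 - 4)/(3 - 4) = 0.200000
L_1(3.8) = (3.8 - 3)/(4 - 3) = 0.800000

P(3.8) = 14×L_0(3.8) + 15×L_1(3.8)
P(3.8) = 14.800000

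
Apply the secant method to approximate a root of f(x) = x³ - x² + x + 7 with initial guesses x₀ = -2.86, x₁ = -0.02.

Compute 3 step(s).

f(x) = x³ - x² + x + 7
x₀ = -2.86, x₁ = -0.02

Secant formula: x_{n+1} = x_n - f(x_n)(x_n - x_{n-1})/(f(x_n) - f(x_{n-1}))

Iteration 1:
  f(-2.860000) = -27.433256
  f(-0.020000) = 6.979592
  x_2 = -0.020000 - 6.979592×(-0.020000 - (-2.860000))/(6.979592 - (-27.433256))
       = -0.596007
Iteration 2:
  f(-0.020000) = 6.979592
  f(-0.596007) = 5.837052
  x_3 = -0.596007 - 5.837052×(-0.596007 - (-0.020000))/(5.837052 - 6.979592)
       = -3.538735
Iteration 3:
  f(-0.596007) = 5.837052
  f(-3.538735) = -53.375704
  x_4 = -3.538735 - (-53.375704)×(-3.538735 - (-0.596007))/(-53.375704 - 5.837052)
       = -0.886094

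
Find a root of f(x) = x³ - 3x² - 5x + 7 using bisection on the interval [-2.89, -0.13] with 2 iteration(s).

f(x) = x³ - 3x² - 5x + 7
Initial interval: [-2.89, -0.13]

Iteration 1:
  c_1 = (-2.890000 + (-0.130000))/2 = -1.510000
  f(c_1) = f(-1.510000) = 4.266749
  f(a) × f(c) < 0, new interval: [-2.890000, -1.510000]
Iteration 2:
  c_2 = (-2.890000 + (-1.510000))/2 = -2.200000
  f(c_2) = f(-2.200000) = -7.168000
  f(a) × f(c) ≥ 0, new interval: [-2.200000, -1.510000]

After 2 iteration(s), the approximation is c_2 = -2.200000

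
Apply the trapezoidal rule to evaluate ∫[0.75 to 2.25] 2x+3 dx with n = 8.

f(x) = 2x+3
a = 0.75, b = 2.25, n = 8
h = (b - a)/n = 0.187500

Trapezoidal rule: (h/2)[f(x₀) + 2f(x₁) + 2f(x₂) + ... + f(xₙ)]

x_0 = 0.7500, f(x_0) = 4.500000, coefficient = 1
x_1 = 0.9375, f(x_1) = 4.875000, coefficient = 2
x_2 = 1.1250, f(x_2) = 5.250000, coefficient = 2
x_3 = 1.3125, f(x_3) = 5.625000, coefficient = 2
x_4 = 1.5000, f(x_4) = 6.000000, coefficient = 2
x_5 = 1.6875, f(x_5) = 6.375000, coefficient = 2
x_6 = 1.8750, f(x_6) = 6.750000, coefficient = 2
x_7 = 2.0625, f(x_7) = 7.125000, coefficient = 2
x_8 = 2.2500, f(x_8) = 7.500000, coefficient = 1

I ≈ (0.187500/2) × 96.000000 = 9.000000
Exact value: 9.000000
Error: 0.000000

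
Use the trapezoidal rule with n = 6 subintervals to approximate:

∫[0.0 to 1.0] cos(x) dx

f(x) = cos(x)
a = 0.0, b = 1.0, n = 6
h = (b - a)/n = 0.166667

Trapezoidal rule: (h/2)[f(x₀) + 2f(x₁) + 2f(x₂) + ... + f(xₙ)]

x_0 = 0.0000, f(x_0) = 1.000000, coefficient = 1
x_1 = 0.1667, f(x_1) = 0.986143, coefficient = 2
x_2 = 0.3333, f(x_2) = 0.944957, coefficient = 2
x_3 = 0.5000, f(x_3) = 0.877583, coefficient = 2
x_4 = 0.6667, f(x_4) = 0.785887, coefficient = 2
x_5 = 0.8333, f(x_5) = 0.672412, coefficient = 2
x_6 = 1.0000, f(x_6) = 0.540302, coefficient = 1

I ≈ (0.166667/2) × 10.074267 = 0.839522
Exact value: 0.841471
Error: 0.001949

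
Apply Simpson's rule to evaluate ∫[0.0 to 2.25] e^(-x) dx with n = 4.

f(x) = e^(-x)
a = 0.0, b = 2.25, n = 4
h = (b - a)/n = 0.562500

Simpson's rule: (h/3)[f(x₀) + 4f(x₁) + 2f(x₂) + ... + f(xₙ)]

x_0 = 0.0000, f(x_0) = 1.000000, coefficient = 1
x_1 = 0.5625, f(x_1) = 0.569783, coefficient = 4
x_2 = 1.1250, f(x_2) = 0.324652, coefficient = 2
x_3 = 1.6875, f(x_3) = 0.184981, coefficient = 4
x_4 = 2.2500, f(x_4) = 0.105399, coefficient = 1

I ≈ (0.562500/3) × 4.773761 = 0.895080
Exact value: 0.894601
Error: 0.000479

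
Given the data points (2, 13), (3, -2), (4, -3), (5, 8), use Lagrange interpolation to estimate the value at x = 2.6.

Lagrange interpolation formula:
P(x) = Σ yᵢ × Lᵢ(x)
where Lᵢ(x) = Π_{j≠i} (x - xⱼ)/(xᵢ - xⱼ)

L_0(2.6) = (2.6 - 3)/(2 - 3) × (2.6 - 4)/(2 - 4) × (2.6 - 5)/(2 - 5) = 0.224000
L_1(2.6) = (2.6 - 2)/(3 - 2) × (2.6 - 4)/(3 - 4) × (2.6 - 5)/(3 - 5) = 1.008000
L_2(2.6) = (2.6 - 2)/(4 - 2) × (2.6 - 3)/(4 - 3) × (2.6 - 5)/(4 - 5) = -0.288000
L_3(2.6) = (2.6 - 2)/(5 - 2) × (2.6 - 3)/(5 - 3) × (2.6 - 4)/(5 - 4) = 0.056000

P(2.6) = 13×L_0(2.6) + (-2)×L_1(2.6) + (-3)×L_2(2.6) + 8×L_3(2.6)
P(2.6) = 2.208000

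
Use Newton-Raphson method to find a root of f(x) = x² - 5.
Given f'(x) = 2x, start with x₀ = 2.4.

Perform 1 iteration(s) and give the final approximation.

f(x) = x² - 5
f'(x) = 2x
x₀ = 2.4

Newton-Raphson formula: x_{n+1} = x_n - f(x_n)/f'(x_n)

Iteration 1:
  f(2.400000) = 0.760000
  f'(2.400000) = 4.800000
  x_1 = 2.400000 - 0.760000/4.800000 = 2.241667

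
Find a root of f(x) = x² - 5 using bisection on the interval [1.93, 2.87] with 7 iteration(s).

f(x) = x² - 5
Initial interval: [1.93, 2.87]

Iteration 1:
  c_1 = (1.930000 + 2.870000)/2 = 2.400000
  f(c_1) = f(2.400000) = 0.760000
  f(a) × f(c) < 0, new interval: [1.930000, 2.400000]
Iteration 2:
  c_2 = (1.930000 + 2.400000)/2 = 2.165000
  f(c_2) = f(2.165000) = -0.312775
  f(a) × f(c) ≥ 0, new interval: [2.165000, 2.400000]
Iteration 3:
  c_3 = (2.165000 + 2.400000)/2 = 2.282500
  f(c_3) = f(2.282500) = 0.209806
  f(a) × f(c) < 0, new interval: [2.165000, 2.282500]
Iteration 4:
  c_4 = (2.165000 + 2.282500)/2 = 2.223750
  f(c_4) = f(2.223750) = -0.054936
  f(a) × f(c) ≥ 0, new interval: [2.223750, 2.282500]
Iteration 5:
  c_5 = (2.223750 + 2.282500)/2 = 2.253125
  f(c_5) = f(2.253125) = 0.076572
  f(a) × f(c) < 0, new interval: [2.223750, 2.253125]
Iteration 6:
  c_6 = (2.223750 + 2.253125)/2 = 2.238437
  f(c_6) = f(2.238437) = 0.010602
  f(a) × f(c) < 0, new interval: [2.223750, 2.238437]
Iteration 7:
  c_7 = (2.223750 + 2.238437)/2 = 2.231094
  f(c_7) = f(2.231094) = -0.022221
  f(a) × f(c) ≥ 0, new interval: [2.231094, 2.238437]

After 7 iteration(s), the approximation is c_7 = 2.231094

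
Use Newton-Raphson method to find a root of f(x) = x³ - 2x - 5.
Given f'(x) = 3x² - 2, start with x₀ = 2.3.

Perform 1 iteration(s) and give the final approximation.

f(x) = x³ - 2x - 5
f'(x) = 3x² - 2
x₀ = 2.3

Newton-Raphson formula: x_{n+1} = x_n - f(x_n)/f'(x_n)

Iteration 1:
  f(2.300000) = 2.567000
  f'(2.300000) = 13.870000
  x_1 = 2.300000 - 2.567000/13.870000 = 2.114924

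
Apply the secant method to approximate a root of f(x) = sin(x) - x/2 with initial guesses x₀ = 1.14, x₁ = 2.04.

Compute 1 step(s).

f(x) = sin(x) - x/2
x₀ = 1.14, x₁ = 2.04

Secant formula: x_{n+1} = x_n - f(x_n)(x_n - x_{n-1})/(f(x_n) - f(x_{n-1}))

Iteration 1:
  f(1.140000) = 0.338633
  f(2.040000) = -0.128071
  x_2 = 2.040000 - (-0.128071)×(2.040000 - 1.140000)/(-0.128071 - 0.338633)
       = 1.793025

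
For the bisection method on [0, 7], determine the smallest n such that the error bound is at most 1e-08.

We need (b-a)/2^n ≤ 1e-08
(7 - 0)/2^n ≤ 1e-08
7/2^n ≤ 1e-08
2^n ≥ 700000000
n ≥ log₂(700000000) = 29.38
n ≥ 30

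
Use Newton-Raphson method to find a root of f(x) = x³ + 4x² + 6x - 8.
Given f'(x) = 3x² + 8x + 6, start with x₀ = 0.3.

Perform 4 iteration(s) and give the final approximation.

f(x) = x³ + 4x² + 6x - 8
f'(x) = 3x² + 8x + 6
x₀ = 0.3

Newton-Raphson formula: x_{n+1} = x_n - f(x_n)/f'(x_n)

Iteration 1:
  f(0.300000) = -5.813000
  f'(0.300000) = 8.670000
  x_1 = 0.300000 - (-5.813000)/8.670000 = 0.970473
Iteration 2:
  f(0.970473) = 2.504116
  f'(0.970473) = 16.589236
  x_2 = 0.970473 - 2.504116/16.589236 = 0.819525
Iteration 3:
  f(0.819525) = 0.154040
  f'(0.819525) = 14.571059
  x_3 = 0.819525 - 0.154040/14.571059 = 0.808953
Iteration 4:
  f(0.808953) = 0.000721
  f'(0.808953) = 14.434839
  x_4 = 0.808953 - 0.000721/14.434839 = 0.808903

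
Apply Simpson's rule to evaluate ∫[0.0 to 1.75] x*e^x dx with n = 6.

f(x) = x*e^x
a = 0.0, b = 1.75, n = 6
h = (b - a)/n = 0.291667

Simpson's rule: (h/3)[f(x₀) + 4f(x₁) + 2f(x₂) + ... + f(xₙ)]

x_0 = 0.0000, f(x_0) = 0.000000, coefficient = 1
x_1 = 0.2917, f(x_1) = 0.390442, coefficient = 4
x_2 = 0.5833, f(x_2) = 1.045334, coefficient = 2
x_3 = 0.8750, f(x_3) = 2.099016, coefficient = 4
x_4 = 1.1667, f(x_4) = 3.746482, coefficient = 2
x_5 = 1.4583, f(x_5) = 6.269067, coefficient = 4
x_6 = 1.7500, f(x_6) = 10.070555, coefficient = 1

I ≈ (0.291667/3) × 54.688286 = 5.316917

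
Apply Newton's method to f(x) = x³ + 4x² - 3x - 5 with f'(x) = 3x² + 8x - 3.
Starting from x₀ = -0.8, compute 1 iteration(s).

f(x) = x³ + 4x² - 3x - 5
f'(x) = 3x² + 8x - 3
x₀ = -0.8

Newton-Raphson formula: x_{n+1} = x_n - f(x_n)/f'(x_n)

Iteration 1:
  f(-0.800000) = -0.552000
  f'(-0.800000) = -7.480000
  x_1 = -0.800000 - (-0.552000)/(-7.480000) = -0.873797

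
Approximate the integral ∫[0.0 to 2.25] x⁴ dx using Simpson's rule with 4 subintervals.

f(x) = x⁴
a = 0.0, b = 2.25, n = 4
h = (b - a)/n = 0.562500

Simpson's rule: (h/3)[f(x₀) + 4f(x₁) + 2f(x₂) + ... + f(xₙ)]

x_0 = 0.0000, f(x_0) = 0.000000, coefficient = 1
x_1 = 0.5625, f(x_1) = 0.100113, coefficient = 4
x_2 = 1.1250, f(x_2) = 1.601807, coefficient = 2
x_3 = 1.6875, f(x_3) = 8.109146, coefficient = 4
x_4 = 2.2500, f(x_4) = 25.628906, coefficient = 1

I ≈ (0.562500/3) × 61.669556 = 11.563042
Exact value: 11.533008
Error: 0.030034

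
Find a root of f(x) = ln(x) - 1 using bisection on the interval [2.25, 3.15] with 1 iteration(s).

f(x) = ln(x) - 1
Initial interval: [2.25, 3.15]

Iteration 1:
  c_1 = (2.250000 + 3.150000)/2 = 2.700000
  f(c_1) = f(2.700000) = -0.006748
  f(a) × f(c) ≥ 0, new interval: [2.700000, 3.150000]

After 1 iteration(s), the approximation is c_1 = 2.700000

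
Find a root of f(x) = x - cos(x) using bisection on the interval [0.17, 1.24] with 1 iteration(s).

f(x) = x - cos(x)
Initial interval: [0.17, 1.24]

Iteration 1:
  c_1 = (0.170000 + 1.240000)/2 = 0.705000
  f(c_1) = f(0.705000) = -0.056612
  f(a) × f(c) ≥ 0, new interval: [0.705000, 1.240000]

After 1 iteration(s), the approximation is c_1 = 0.705000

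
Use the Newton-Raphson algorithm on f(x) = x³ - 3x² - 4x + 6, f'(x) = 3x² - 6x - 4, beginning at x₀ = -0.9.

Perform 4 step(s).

f(x) = x³ - 3x² - 4x + 6
f'(x) = 3x² - 6x - 4
x₀ = -0.9

Newton-Raphson formula: x_{n+1} = x_n - f(x_n)/f'(x_n)

Iteration 1:
  f(-0.900000) = 6.441000
  f'(-0.900000) = 3.830000
  x_1 = -0.900000 - 6.441000/3.830000 = -2.581723
Iteration 2:
  f(-2.581723) = -20.876938
  f'(-2.581723) = 31.486224
  x_2 = -2.581723 - (-20.876938)/31.486224 = -1.918673
Iteration 3:
  f(-1.918673) = -4.432455
  f'(-1.918673) = 18.555962
  x_3 = -1.918673 - (-4.432455)/18.555962 = -1.679804
Iteration 4:
  f(-1.679804) = -0.485977
  f'(-1.679804) = 14.544044
  x_4 = -1.679804 - (-0.485977)/14.544044 = -1.646390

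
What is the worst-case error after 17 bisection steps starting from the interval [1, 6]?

Bisection error bound: |error| ≤ (b-a)/2^n
|error| ≤ (6 - 1)/2^17 = 5/2^17
|error| ≤ 0.0000381470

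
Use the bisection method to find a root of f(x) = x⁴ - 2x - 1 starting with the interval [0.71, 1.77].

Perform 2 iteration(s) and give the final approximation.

f(x) = x⁴ - 2x - 1
Initial interval: [0.71, 1.77]

Iteration 1:
  c_1 = (0.710000 + 1.770000)/2 = 1.240000
  f(c_1) = f(1.240000) = -1.115786
  f(a) × f(c) ≥ 0, new interval: [1.240000, 1.770000]
Iteration 2:
  c_2 = (1.240000 + 1.770000)/2 = 1.505000
  f(c_2) = f(1.505000) = 1.120338
  f(a) × f(c) < 0, new interval: [1.240000, 1.505000]

After 2 iteration(s), the approximation is c_2 = 1.505000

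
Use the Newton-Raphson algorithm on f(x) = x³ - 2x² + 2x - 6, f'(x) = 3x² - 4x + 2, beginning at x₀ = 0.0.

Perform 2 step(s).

f(x) = x³ - 2x² + 2x - 6
f'(x) = 3x² - 4x + 2
x₀ = 0.0

Newton-Raphson formula: x_{n+1} = x_n - f(x_n)/f'(x_n)

Iteration 1:
  f(0.000000) = -6.000000
  f'(0.000000) = 2.000000
  x_1 = 0.000000 - (-6.000000)/2.000000 = 3.000000
Iteration 2:
  f(3.000000) = 9.000000
  f'(3.000000) = 17.000000
  x_2 = 3.000000 - 9.000000/17.000000 = 2.470588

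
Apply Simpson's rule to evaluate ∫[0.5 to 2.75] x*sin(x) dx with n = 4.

f(x) = x*sin(x)
a = 0.5, b = 2.75, n = 4
h = (b - a)/n = 0.562500

Simpson's rule: (h/3)[f(x₀) + 4f(x₁) + 2f(x₂) + ... + f(xₙ)]

x_0 = 0.5000, f(x_0) = 0.239713, coefficient = 1
x_1 = 1.0625, f(x_1) = 0.928173, coefficient = 4
x_2 = 1.6250, f(x_2) = 1.622613, coefficient = 2
x_3 = 2.1875, f(x_3) = 1.784539, coefficient = 4
x_4 = 2.7500, f(x_4) = 1.049568, coefficient = 1

I ≈ (0.562500/3) × 15.385357 = 2.884754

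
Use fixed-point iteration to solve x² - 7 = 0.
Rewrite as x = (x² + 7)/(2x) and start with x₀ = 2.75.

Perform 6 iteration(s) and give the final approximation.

Equation: x² - 7 = 0
Fixed-point form: x = (x² + 7)/(2x)
x₀ = 2.75

x_1 = g(2.750000) = 2.647727
x_2 = g(2.647727) = 2.645752
x_3 = g(2.645752) = 2.645751
x_4 = g(2.645751) = 2.645751
x_5 = g(2.645751) = 2.645751
x_6 = g(2.645751) = 2.645751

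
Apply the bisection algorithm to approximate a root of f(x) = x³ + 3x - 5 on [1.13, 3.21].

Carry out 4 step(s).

f(x) = x³ + 3x - 5
Initial interval: [1.13, 3.21]

Iteration 1:
  c_1 = (1.130000 + 3.210000)/2 = 2.170000
  f(c_1) = f(2.170000) = 11.728313
  f(a) × f(c) < 0, new interval: [1.130000, 2.170000]
Iteration 2:
  c_2 = (1.130000 + 2.170000)/2 = 1.650000
  f(c_2) = f(1.650000) = 4.442125
  f(a) × f(c) < 0, new interval: [1.130000, 1.650000]
Iteration 3:
  c_3 = (1.130000 + 1.650000)/2 = 1.390000
  f(c_3) = f(1.390000) = 1.855619
  f(a) × f(c) < 0, new interval: [1.130000, 1.390000]
Iteration 4:
  c_4 = (1.130000 + 1.390000)/2 = 1.260000
  f(c_4) = f(1.260000) = 0.780376
  f(a) × f(c) < 0, new interval: [1.130000, 1.260000]

After 4 iteration(s), the approximation is c_4 = 1.260000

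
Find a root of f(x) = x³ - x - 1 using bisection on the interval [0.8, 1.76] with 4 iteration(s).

f(x) = x³ - x - 1
Initial interval: [0.8, 1.76]

Iteration 1:
  c_1 = (0.800000 + 1.760000)/2 = 1.280000
  f(c_1) = f(1.280000) = -0.182848
  f(a) × f(c) ≥ 0, new interval: [1.280000, 1.760000]
Iteration 2:
  c_2 = (1.280000 + 1.760000)/2 = 1.520000
  f(c_2) = f(1.520000) = 0.991808
  f(a) × f(c) < 0, new interval: [1.280000, 1.520000]
Iteration 3:
  c_3 = (1.280000 + 1.520000)/2 = 1.400000
  f(c_3) = f(1.400000) = 0.344000
  f(a) × f(c) < 0, new interval: [1.280000, 1.400000]
Iteration 4:
  c_4 = (1.280000 + 1.400000)/2 = 1.340000
  f(c_4) = f(1.340000) = 0.066104
  f(a) × f(c) < 0, new interval: [1.280000, 1.340000]

After 4 iteration(s), the approximation is c_4 = 1.340000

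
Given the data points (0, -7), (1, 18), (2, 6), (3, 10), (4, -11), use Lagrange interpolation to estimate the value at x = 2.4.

Lagrange interpolation formula:
P(x) = Σ yᵢ × Lᵢ(x)
where Lᵢ(x) = Π_{j≠i} (x - xⱼ)/(xᵢ - xⱼ)

L_0(2.4) = (2.4 - 1)/(0 - 1) × (2.4 - 2)/(0 - 2) × (2.4 - 3)/(0 - 3) × (2.4 - 4)/(0 - 4) = 0.022400
L_1(2.4) = (2.4 - 0)/(1 - 0) × (2.4 - 2)/(1 - 2) × (2.4 - 3)/(1 - 3) × (2.4 - 4)/(1 - 4) = -0.153600
L_2(2.4) = (2.4 - 0)/(2 - 0) × (2.4 - 1)/(2 - 1) × (2.4 - 3)/(2 - 3) × (2.4 - 4)/(2 - 4) = 0.806400
L_3(2.4) = (2.4 - 0)/(3 - 0) × (2.4 - 1)/(3 - 1) × (2.4 - 2)/(3 - 2) × (2.4 - 4)/(3 - 4) = 0.358400
L_4(2.4) = (2.4 - 0)/(4 - 0) × (2.4 - 1)/(4 - 1) × (2.4 - 2)/(4 - 2) × (2.4 - 3)/(4 - 3) = -0.033600

P(2.4) = (-7)×L_0(2.4) + 18×L_1(2.4) + 6×L_2(2.4) + 10×L_3(2.4) + (-11)×L_4(2.4)
P(2.4) = 5.870400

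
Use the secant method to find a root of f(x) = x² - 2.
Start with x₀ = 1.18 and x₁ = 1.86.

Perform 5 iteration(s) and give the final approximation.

f(x) = x² - 2
x₀ = 1.18, x₁ = 1.86

Secant formula: x_{n+1} = x_n - f(x_n)(x_n - x_{n-1})/(f(x_n) - f(x_{n-1}))

Iteration 1:
  f(1.180000) = -0.607600
  f(1.860000) = 1.459600
  x_2 = 1.860000 - 1.459600×(1.860000 - 1.180000)/(1.459600 - (-0.607600))
       = 1.379868
Iteration 2:
  f(1.860000) = 1.459600
  f(1.379868) = -0.095963
  x_3 = 1.379868 - (-0.095963)×(1.379868 - 1.860000)/(-0.095963 - 1.459600)
       = 1.409488
Iteration 3:
  f(1.379868) = -0.095963
  f(1.409488) = -0.013344
  x_4 = 1.409488 - (-0.013344)×(1.409488 - 1.379868)/(-0.013344 - (-0.095963))
       = 1.414272
Iteration 4:
  f(1.409488) = -0.013344
  f(1.414272) = 0.000165
  x_5 = 1.414272 - 0.000165×(1.414272 - 1.409488)/(0.000165 - (-0.013344))
       = 1.414213
Iteration 5:
  f(1.414272) = 0.000165
  f(1.414213) = 0.000000
  x_6 = 1.414213 - 0.000000×(1.414213 - 1.414272)/(0.000000 - 0.000165)
       = 1.414214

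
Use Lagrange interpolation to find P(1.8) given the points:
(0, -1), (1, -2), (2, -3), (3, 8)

Lagrange interpolation formula:
P(x) = Σ yᵢ × Lᵢ(x)
where Lᵢ(x) = Π_{j≠i} (x - xⱼ)/(xᵢ - xⱼ)

L_0(1.8) = (1.8 - 1)/(0 - 1) × (1.8 - 2)/(0 - 2) × (1.8 - 3)/(0 - 3) = -0.032000
L_1(1.8) = (1.8 - 0)/(1 - 0) × (1.8 - 2)/(1 - 2) × (1.8 - 3)/(1 - 3) = 0.216000
L_2(1.8) = (1.8 - 0)/(2 - 0) × (1.8 - 1)/(2 - 1) × (1.8 - 3)/(2 - 3) = 0.864000
L_3(1.8) = (1.8 - 0)/(3 - 0) × (1.8 - 1)/(3 - 1) × (1.8 - 2)/(3 - 2) = -0.048000

P(1.8) = (-1)×L_0(1.8) + (-2)×L_1(1.8) + (-3)×L_2(1.8) + 8×L_3(1.8)
P(1.8) = -3.376000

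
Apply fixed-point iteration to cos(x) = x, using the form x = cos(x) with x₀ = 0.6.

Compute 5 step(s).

Equation: cos(x) = x
Fixed-point form: x = cos(x)
x₀ = 0.6

x_1 = g(0.600000) = 0.825336
x_2 = g(0.825336) = 0.678310
x_3 = g(0.678310) = 0.778634
x_4 = g(0.778634) = 0.711874
x_5 = g(0.711874) = 0.757139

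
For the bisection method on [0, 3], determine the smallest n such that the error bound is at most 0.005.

We need (b-a)/2^n ≤ 0.005
(3 - 0)/2^n ≤ 0.005
3/2^n ≤ 0.005
2^n ≥ 600
n ≥ log₂(600) = 9.23
n ≥ 10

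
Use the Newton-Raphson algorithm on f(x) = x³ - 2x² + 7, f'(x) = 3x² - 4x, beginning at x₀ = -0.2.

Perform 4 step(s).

f(x) = x³ - 2x² + 7
f'(x) = 3x² - 4x
x₀ = -0.2

Newton-Raphson formula: x_{n+1} = x_n - f(x_n)/f'(x_n)

Iteration 1:
  f(-0.200000) = 6.912000
  f'(-0.200000) = 0.920000
  x_1 = -0.200000 - 6.912000/0.920000 = -7.713043
Iteration 2:
  f(-7.713043) = -570.839055
  f'(-7.713043) = 209.325293
  x_2 = -7.713043 - (-570.839055)/209.325293 = -4.986001
Iteration 3:
  f(-4.986001) = -166.673383
  f'(-4.986001) = 94.524607
  x_3 = -4.986001 - (-166.673383)/94.524607 = -3.222720
Iteration 4:
  f(-3.222720) = -47.242784
  f'(-3.222720) = 44.048658
  x_4 = -3.222720 - (-47.242784)/44.048658 = -2.150207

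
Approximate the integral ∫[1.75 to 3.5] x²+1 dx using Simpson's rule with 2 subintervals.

f(x) = x²+1
a = 1.75, b = 3.5, n = 2
h = (b - a)/n = 0.875000

Simpson's rule: (h/3)[f(x₀) + 4f(x₁) + 2f(x₂) + ... + f(xₙ)]

x_0 = 1.7500, f(x_0) = 4.062500, coefficient = 1
x_1 = 2.6250, f(x_1) = 7.890625, coefficient = 4
x_2 = 3.5000, f(x_2) = 13.250000, coefficient = 1

I ≈ (0.875000/3) × 48.875000 = 14.255208
Exact value: 14.255208
Error: 0.000000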